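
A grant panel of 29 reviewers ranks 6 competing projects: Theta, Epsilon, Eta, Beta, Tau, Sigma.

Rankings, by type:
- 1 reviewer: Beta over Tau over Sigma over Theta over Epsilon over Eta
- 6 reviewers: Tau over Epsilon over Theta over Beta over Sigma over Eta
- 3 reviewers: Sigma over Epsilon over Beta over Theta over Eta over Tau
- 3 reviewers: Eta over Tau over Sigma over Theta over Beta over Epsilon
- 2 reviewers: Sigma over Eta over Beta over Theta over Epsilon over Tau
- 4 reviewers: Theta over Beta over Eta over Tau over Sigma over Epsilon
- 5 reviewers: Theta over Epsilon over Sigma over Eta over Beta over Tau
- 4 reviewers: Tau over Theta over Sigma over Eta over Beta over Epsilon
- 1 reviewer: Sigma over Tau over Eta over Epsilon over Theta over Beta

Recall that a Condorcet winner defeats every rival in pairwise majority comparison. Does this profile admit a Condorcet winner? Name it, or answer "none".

none

Check each pair by majority over 29 ballots:
Theta vs Epsilon: 1+3+2+4+5+4 = 19 for Theta, 10 for Epsilon — Theta by 19–10.
Theta vs Eta: Theta preferred on 1+6+3+4+5+4 = 23 ballots; Theta wins 23–6.
Theta vs Beta: 6+3+4+5+4+1 = 23 for Theta, 6 for Beta — Theta by 23–6.
Theta vs Tau: Theta is ranked higher on 3+2+4+5 = 14 ballots, Tau on 15. Tau wins 15–14.
Theta vs Sigma: Theta is ranked higher on 6+4+5+4 = 19 ballots, Sigma on 10. Theta wins 19–10.
Epsilon vs Eta: Epsilon is ranked higher on 1+6+3+5 = 15 ballots, Eta on 14. Epsilon wins 15–14.
Epsilon vs Beta: 15 to 14, Epsilon.
Epsilon vs Tau: 3+2+5 = 10 for Epsilon, 19 for Tau — Tau by 19–10.
Epsilon vs Sigma: 6+5 = 11 for Epsilon, 18 for Sigma — Sigma by 18–11.
Eta vs Beta: 3+2+5+4+1 = 15 for Eta, 14 for Beta — Eta by 15–14.
Eta vs Tau: 17 to 12, Eta.
Eta vs Sigma: Eta is ranked higher on 3+4 = 7 ballots, Sigma on 22. Sigma wins 22–7.
Beta vs Tau: 1+3+2+4+5 = 15 for Beta, 14 for Tau — Beta by 15–14.
Beta vs Sigma: Beta preferred on 1+6+4 = 11 ballots; Sigma wins 18–11.
Tau vs Sigma: 1+6+3+4+4 = 18 for Tau, 11 for Sigma — Tau by 18–11.
Each project drops at least one matchup (Theta loses to Tau; Epsilon loses to Theta; Eta loses to Theta; Beta loses to Theta; Tau loses to Eta; Sigma loses to Theta); the cycle Theta beats Eta beats Tau beats Theta rules out a Condorcet winner.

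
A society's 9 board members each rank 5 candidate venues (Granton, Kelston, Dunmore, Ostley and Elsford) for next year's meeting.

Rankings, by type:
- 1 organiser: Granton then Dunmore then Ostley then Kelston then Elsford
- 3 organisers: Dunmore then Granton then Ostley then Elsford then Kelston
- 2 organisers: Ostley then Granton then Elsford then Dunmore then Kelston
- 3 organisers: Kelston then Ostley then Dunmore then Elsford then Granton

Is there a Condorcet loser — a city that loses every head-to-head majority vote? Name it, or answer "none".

Kelston

Pairwise majorities:
Granton vs Kelston: Granton, 6–3.
Granton vs Dunmore: 3 to 6, Dunmore.
Granton–Ostley: Ostley 5–4.
Granton vs Elsford: 1+3+2 = 6 for Granton, 3 for Elsford — Granton by 6–3.
Kelston vs Dunmore: 3 for Kelston, 6 for Dunmore — Dunmore by 6–3.
Kelston vs Ostley: 3 for Kelston, 6 for Ostley — Ostley by 6–3.
Kelston–Elsford: Elsford 5–4.
Dunmore vs Ostley: Ostley wins 5–4.
Dunmore vs Elsford: Dunmore preferred on 1+3+3 = 7 ballots; Dunmore wins 7–2.
Ostley vs Elsford: Ostley, 9–0.
Only Kelston has no wins; Kelston is the Condorcet loser.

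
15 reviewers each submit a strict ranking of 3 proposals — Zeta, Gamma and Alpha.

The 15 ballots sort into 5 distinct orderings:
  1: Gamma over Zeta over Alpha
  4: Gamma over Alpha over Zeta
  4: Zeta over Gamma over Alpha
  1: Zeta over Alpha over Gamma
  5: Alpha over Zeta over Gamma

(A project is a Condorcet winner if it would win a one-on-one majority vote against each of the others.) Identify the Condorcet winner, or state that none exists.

Head-to-head results (15 reviewers):
Zeta vs Gamma: Zeta wins 10–5.
Zeta vs Alpha: Alpha wins 9–6.
Gamma vs Alpha: 1+4+4 = 9 for Gamma, 6 for Alpha — Gamma by 9–6.
Every project loses at least once (Zeta loses to Alpha; Gamma loses to Zeta; Alpha loses to Gamma). The majority relation contains the cycle Zeta → Gamma → Alpha → Zeta, so there is no Condorcet winner.

none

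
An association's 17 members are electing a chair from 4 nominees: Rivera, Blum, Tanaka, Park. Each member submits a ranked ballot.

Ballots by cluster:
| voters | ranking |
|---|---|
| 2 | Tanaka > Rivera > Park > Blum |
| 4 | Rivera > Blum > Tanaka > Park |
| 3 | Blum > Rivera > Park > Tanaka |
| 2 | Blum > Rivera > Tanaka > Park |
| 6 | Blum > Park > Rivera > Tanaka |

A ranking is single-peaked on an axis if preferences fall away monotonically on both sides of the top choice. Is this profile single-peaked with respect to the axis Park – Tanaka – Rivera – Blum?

no

Axis positions: Park=1, Tanaka=2, Rivera=3, Blum=4.
Cluster 1 (peak Tanaka at position 2): ranking walks positions 2-3-1-4, expanding outward from the peak — single-peaked.
Cluster 2 (peak Rivera at position 3): ranking walks positions 3-4-2-1, expanding outward from the peak — single-peaked.
Cluster 3: ranking walks positions 4-3-1-2; Park is ranked above Tanaka even though Tanaka lies between Park and the peak Blum on the axis — preferences dip and rise again. Not single-peaked.
Cluster 4 (peak Blum at position 4): ranking walks positions 4-3-2-1, expanding outward from the peak — single-peaked.
Cluster 5: ranking walks positions 4-1-3-2; Park is ranked above Rivera even though Rivera lies between Park and the peak Blum on the axis — preferences dip and rise again. Not single-peaked.
Cluster 3 violates single-peakedness, so the profile is not single-peaked on this axis.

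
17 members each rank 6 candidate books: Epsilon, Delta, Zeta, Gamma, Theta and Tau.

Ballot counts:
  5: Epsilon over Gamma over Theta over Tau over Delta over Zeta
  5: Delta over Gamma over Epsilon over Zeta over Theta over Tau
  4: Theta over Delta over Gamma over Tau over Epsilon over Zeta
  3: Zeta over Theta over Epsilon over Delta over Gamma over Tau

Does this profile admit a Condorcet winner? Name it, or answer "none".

Check each pair by majority over 17 ballots:
Epsilon vs Delta: Epsilon is ranked higher on 5+3 = 8 ballots, Delta on 9. Delta wins 9–8.
Epsilon vs Zeta: 14 to 3, Epsilon.
Epsilon vs Gamma: Gamma wins 9–8.
Epsilon–Theta: Epsilon 10–7.
Epsilon vs Tau: Epsilon, 13–4.
Delta vs Zeta: Delta wins 14–3.
Delta vs Gamma: 12 to 5, Delta.
Delta vs Theta: Delta is ranked higher on 5 ballots, Theta on 12. Theta wins 12–5.
Delta vs Tau: 12 to 5, Delta.
Zeta vs Gamma: Zeta preferred on 3 ballots; Gamma wins 14–3.
Zeta vs Theta: Zeta preferred on 5+3 = 8 ballots; Theta wins 9–8.
Zeta vs Tau: Tau wins 9–8.
Gamma–Theta: Gamma 10–7.
Gamma vs Tau: Gamma wins 17–0.
Theta vs Tau: 5+5+4+3 = 17 for Theta, 0 for Tau — Theta by 17–0.
Every book loses at least once (Epsilon loses to Delta; Delta loses to Theta; Zeta loses to Epsilon; Gamma loses to Delta; Theta loses to Epsilon; Tau loses to Epsilon). The majority relation contains the cycle Epsilon beats Theta beats Delta beats Epsilon, so there is no Condorcet winner.

none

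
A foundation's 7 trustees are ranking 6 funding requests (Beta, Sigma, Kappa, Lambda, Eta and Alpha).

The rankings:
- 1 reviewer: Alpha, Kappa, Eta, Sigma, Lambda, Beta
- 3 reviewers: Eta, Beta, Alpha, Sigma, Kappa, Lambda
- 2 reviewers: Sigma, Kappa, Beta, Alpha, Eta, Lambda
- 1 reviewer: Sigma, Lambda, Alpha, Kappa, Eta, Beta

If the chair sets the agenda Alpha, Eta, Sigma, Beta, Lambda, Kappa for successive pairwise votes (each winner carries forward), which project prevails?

Kappa

Round 1: Alpha vs Eta — 4–3, Alpha advances.
Round 2: Alpha vs Sigma — 4–3, Alpha advances.
Round 3: Alpha vs Beta — 2–5, Beta advances.
Round 4: Beta vs Lambda — 5–2, Beta advances.
Round 5: Beta vs Kappa — 3–4, Kappa advances.
The agenda winner is Kappa.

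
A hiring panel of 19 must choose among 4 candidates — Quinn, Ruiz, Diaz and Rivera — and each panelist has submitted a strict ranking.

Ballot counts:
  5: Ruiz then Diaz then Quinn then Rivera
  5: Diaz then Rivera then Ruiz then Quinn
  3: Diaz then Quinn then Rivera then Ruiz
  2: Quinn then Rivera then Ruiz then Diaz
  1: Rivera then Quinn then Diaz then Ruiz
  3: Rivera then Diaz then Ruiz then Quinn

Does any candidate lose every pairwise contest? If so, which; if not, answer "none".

none

Head-to-head results (19 committee members):
Quinn vs Ruiz: 6 to 13, Ruiz.
Quinn vs Diaz: Diaz wins 16–3.
Quinn–Rivera: Quinn 10–9.
Ruiz vs Diaz: 7 to 12, Diaz.
Ruiz vs Rivera: 5 to 14, Rivera.
Diaz–Rivera: Diaz 13–6.
No candidate is winless: Quinn beats Rivera; Ruiz beats Quinn; Diaz beats Quinn; Rivera beats Ruiz. There is no Condorcet loser.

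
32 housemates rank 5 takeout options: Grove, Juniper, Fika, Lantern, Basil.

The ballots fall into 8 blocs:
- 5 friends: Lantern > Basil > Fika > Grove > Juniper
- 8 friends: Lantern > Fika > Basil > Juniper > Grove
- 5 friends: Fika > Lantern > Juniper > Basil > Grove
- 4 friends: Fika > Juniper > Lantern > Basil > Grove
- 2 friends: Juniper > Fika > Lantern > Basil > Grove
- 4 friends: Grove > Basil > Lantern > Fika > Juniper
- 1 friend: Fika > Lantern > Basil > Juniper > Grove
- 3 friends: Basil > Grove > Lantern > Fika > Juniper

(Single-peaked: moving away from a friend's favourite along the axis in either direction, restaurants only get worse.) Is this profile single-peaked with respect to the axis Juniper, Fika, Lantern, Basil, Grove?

yes

Axis positions: Juniper=1, Fika=2, Lantern=3, Basil=4, Grove=5.
Bloc 1 (peak Lantern at position 3): ranking walks positions 3-4-2-5-1, expanding outward from the peak — single-peaked.
Bloc 2 (peak Lantern at position 3): ranking walks positions 3-2-4-1-5, expanding outward from the peak — single-peaked.
Bloc 3 (peak Fika at position 2): ranking walks positions 2-3-1-4-5, expanding outward from the peak — single-peaked.
Bloc 4 (peak Fika at position 2): ranking walks positions 2-1-3-4-5, expanding outward from the peak — single-peaked.
Bloc 5 (peak Juniper at position 1): ranking walks positions 1-2-3-4-5, expanding outward from the peak — single-peaked.
Bloc 6 (peak Grove at position 5): ranking walks positions 5-4-3-2-1, expanding outward from the peak — single-peaked.
Bloc 7 (peak Fika at position 2): ranking walks positions 2-3-4-1-5, expanding outward from the peak — single-peaked.
Bloc 8 (peak Basil at position 4): ranking walks positions 4-5-3-2-1, expanding outward from the peak — single-peaked.
Every ranking is single-peaked on this axis.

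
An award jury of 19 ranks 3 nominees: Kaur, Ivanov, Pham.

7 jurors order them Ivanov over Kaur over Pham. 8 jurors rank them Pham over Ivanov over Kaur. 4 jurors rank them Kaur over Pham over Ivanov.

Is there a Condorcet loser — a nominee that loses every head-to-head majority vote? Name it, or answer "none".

Head-to-head results (19 jurors):
Kaur vs Ivanov: Kaur preferred on 4 ballots; Ivanov wins 15–4.
Kaur vs Pham: 11 to 8, Kaur.
Ivanov vs Pham: Pham wins 12–7.
Each nominee has at least one pairwise win (Kaur beats Pham; Ivanov beats Kaur; Pham beats Ivanov) — no Condorcet loser.

none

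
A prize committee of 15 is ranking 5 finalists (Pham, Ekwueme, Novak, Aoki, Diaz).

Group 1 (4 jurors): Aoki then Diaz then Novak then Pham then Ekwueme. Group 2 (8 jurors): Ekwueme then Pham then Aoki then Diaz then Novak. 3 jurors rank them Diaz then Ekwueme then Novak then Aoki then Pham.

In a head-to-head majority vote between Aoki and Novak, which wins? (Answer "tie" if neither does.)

Ballots ranking Aoki above Novak: 4 + 8 = 12.
Ballots ranking Novak above Aoki: 15 − 12 = 3.
Aoki wins the head-to-head 12–3.

Aoki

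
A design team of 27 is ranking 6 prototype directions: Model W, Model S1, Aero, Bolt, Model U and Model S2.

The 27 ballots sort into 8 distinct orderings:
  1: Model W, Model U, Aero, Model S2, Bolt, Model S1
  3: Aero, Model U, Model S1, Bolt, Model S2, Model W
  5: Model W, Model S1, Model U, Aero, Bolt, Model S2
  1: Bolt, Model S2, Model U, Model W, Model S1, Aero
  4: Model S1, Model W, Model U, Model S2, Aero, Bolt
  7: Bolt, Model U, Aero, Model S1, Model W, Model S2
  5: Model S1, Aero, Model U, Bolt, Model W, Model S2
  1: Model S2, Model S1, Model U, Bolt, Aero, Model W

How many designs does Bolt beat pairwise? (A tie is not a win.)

2

Bolt against each rival (27 engineers):
Bolt vs Model W: Bolt, 17–10.
Bolt vs Model S1: 1+1+7 = 9 for Bolt, 18 for Model S1 — Model S1 by 18–9.
Bolt–Aero: Aero 18–9.
Bolt vs Model U: 1+7 = 8 for Bolt, 19 for Model U — Model U by 19–8.
Bolt–Model S2: Bolt 21–6.
Bolt beats Model W, Model S2; loses to Model S1, Aero, Model U — 2 pairwise wins.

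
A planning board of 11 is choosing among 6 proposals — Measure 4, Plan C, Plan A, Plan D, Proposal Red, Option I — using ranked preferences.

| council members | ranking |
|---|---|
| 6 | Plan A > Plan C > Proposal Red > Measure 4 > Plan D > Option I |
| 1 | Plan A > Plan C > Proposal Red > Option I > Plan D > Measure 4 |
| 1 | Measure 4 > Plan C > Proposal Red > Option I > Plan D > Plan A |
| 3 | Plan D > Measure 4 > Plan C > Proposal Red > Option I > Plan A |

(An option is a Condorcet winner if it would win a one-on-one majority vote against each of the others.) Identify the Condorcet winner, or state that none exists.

Check each pair by majority over 11 ballots:
Measure 4 vs Plan C: 4 to 7, Plan C.
Measure 4 vs Plan A: 4 to 7, Plan A.
Measure 4 vs Plan D: Measure 4 preferred on 6+1 = 7 ballots; Measure 4 wins 7–4.
Measure 4 vs Proposal Red: Proposal Red, 7–4.
Measure 4 vs Option I: Measure 4 is ranked higher on 6+1+3 = 10 ballots, Option I on 1. Measure 4 wins 10–1.
Plan C vs Plan A: 1+3 = 4 for Plan C, 7 for Plan A — Plan A by 7–4.
Plan C–Plan D: Plan C 8–3.
Plan C vs Proposal Red: Plan C wins 11–0.
Plan C vs Option I: Plan C preferred on 6+1+1+3 = 11 ballots; Plan C wins 11–0.
Plan A vs Plan D: 6+1 = 7 for Plan A, 4 for Plan D — Plan A by 7–4.
Plan A vs Proposal Red: Plan A is ranked higher on 6+1 = 7 ballots, Proposal Red on 4. Plan A wins 7–4.
Plan A vs Option I: Plan A wins 7–4.
Plan D vs Proposal Red: 3 to 8, Proposal Red.
Plan D vs Option I: Plan D, 9–2.
Proposal Red–Option I: Proposal Red 11–0.
Plan A defeats every rival head-to-head and is the Condorcet winner.

Plan A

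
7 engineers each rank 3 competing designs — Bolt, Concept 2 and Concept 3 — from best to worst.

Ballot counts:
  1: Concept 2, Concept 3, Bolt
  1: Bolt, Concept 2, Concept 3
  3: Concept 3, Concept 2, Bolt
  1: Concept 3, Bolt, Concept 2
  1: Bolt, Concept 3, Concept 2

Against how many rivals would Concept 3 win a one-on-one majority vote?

Concept 3 against each rival (7 engineers):
Concept 3 vs Bolt: Concept 3 wins 5–2.
Concept 3 vs Concept 2: Concept 3 wins 5–2.
Concept 3 beats Bolt, Concept 2 — 2 pairwise wins.

2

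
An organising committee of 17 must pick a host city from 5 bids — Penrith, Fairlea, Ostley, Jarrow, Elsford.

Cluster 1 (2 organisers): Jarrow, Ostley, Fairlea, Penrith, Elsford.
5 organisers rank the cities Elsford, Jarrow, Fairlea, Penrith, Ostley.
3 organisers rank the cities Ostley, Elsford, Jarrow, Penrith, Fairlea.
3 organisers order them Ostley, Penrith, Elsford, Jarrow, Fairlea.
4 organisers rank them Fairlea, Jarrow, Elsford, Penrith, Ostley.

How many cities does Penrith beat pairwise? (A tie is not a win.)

1

Penrith against each rival (17 organisers):
Penrith vs Fairlea: 3+3 = 6 for Penrith, 11 for Fairlea — Fairlea by 11–6.
Penrith vs Ostley: Penrith preferred on 5+4 = 9 ballots; Penrith wins 9–8.
Penrith–Jarrow: Jarrow 14–3.
Penrith vs Elsford: 5 to 12, Elsford.
Penrith beats Ostley; loses to Fairlea, Jarrow, Elsford — 1 pairwise win.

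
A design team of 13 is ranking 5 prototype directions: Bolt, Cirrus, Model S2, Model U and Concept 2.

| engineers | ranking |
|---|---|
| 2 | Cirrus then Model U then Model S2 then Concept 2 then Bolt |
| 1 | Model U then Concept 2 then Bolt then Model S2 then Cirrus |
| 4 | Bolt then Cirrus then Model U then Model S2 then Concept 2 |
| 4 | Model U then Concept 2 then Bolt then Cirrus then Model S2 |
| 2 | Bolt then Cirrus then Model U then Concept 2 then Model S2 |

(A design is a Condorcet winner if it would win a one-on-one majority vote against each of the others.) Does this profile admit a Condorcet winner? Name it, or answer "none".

none

Head-to-head results (13 engineers):
Bolt–Cirrus: Bolt 11–2.
Bolt vs Model S2: Bolt wins 11–2.
Bolt vs Model U: Model U wins 7–6.
Bolt vs Concept 2: Concept 2 wins 7–6.
Cirrus vs Model S2: Cirrus wins 12–1.
Cirrus vs Model U: Cirrus wins 8–5.
Cirrus vs Concept 2: Cirrus wins 8–5.
Model S2–Model U: Model U 13–0.
Model S2–Concept 2: Concept 2 7–6.
Model U–Concept 2: Model U 13–0.
No design is unbeaten: Bolt loses to Model U; Cirrus loses to Bolt; Model S2 loses to Bolt; Model U loses to Cirrus; Concept 2 loses to Cirrus. In particular Bolt > Cirrus > Model U > Bolt is a majority cycle — no Condorcet winner exists.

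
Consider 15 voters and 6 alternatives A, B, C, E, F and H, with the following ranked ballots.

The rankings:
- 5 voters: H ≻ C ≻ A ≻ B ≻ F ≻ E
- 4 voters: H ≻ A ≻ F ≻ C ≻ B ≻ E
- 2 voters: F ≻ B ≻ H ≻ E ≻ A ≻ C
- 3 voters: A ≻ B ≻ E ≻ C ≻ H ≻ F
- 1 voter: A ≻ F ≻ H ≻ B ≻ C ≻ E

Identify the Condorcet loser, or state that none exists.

E

Pairwise majorities:
A vs B: A wins 13–2.
A vs C: A, 10–5.
A–E: A 13–2.
A vs F: A, 13–2.
A vs H: 3+1 = 4 for A, 11 for H — H by 11–4.
B vs C: B is ranked higher on 2+3+1 = 6 ballots, C on 9. C wins 9–6.
B–E: B 15–0.
B vs F: 8 to 7, B.
B vs H: 5 to 10, H.
C–E: C 10–5.
C–F: C 8–7.
C vs H: 3 to 12, H.
E vs F: F, 12–3.
E vs H: 3 to 12, H.
F–H: H 12–3.
E is beaten in every head-to-head and is the Condorcet loser.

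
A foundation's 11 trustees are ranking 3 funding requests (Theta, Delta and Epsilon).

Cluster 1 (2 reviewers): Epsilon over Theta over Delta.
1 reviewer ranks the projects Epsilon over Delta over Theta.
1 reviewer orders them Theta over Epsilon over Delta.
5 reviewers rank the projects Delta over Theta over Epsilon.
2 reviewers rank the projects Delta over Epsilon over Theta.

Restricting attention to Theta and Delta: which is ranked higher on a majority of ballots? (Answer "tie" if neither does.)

Ballots ranking Theta above Delta: 2 + 1 = 3.
Ballots ranking Delta above Theta: 11 − 3 = 8.
Delta wins the head-to-head 8–3.

Delta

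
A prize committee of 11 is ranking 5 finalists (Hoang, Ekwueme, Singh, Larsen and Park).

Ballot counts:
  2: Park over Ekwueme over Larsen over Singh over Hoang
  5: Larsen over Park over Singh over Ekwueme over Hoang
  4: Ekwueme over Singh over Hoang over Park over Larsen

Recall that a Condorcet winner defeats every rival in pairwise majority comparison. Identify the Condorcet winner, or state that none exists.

Check each pair by majority over 11 ballots:
Hoang vs Ekwueme: Ekwueme wins 11–0.
Hoang vs Singh: Singh wins 11–0.
Hoang–Larsen: Larsen 7–4.
Hoang vs Park: Park wins 7–4.
Ekwueme vs Singh: Ekwueme wins 6–5.
Ekwueme–Larsen: Ekwueme 6–5.
Ekwueme vs Park: Park wins 7–4.
Singh vs Larsen: Larsen, 7–4.
Singh vs Park: Park, 7–4.
Larsen–Park: Park 6–5.
Park beats each of Hoang, Ekwueme, Singh, Larsen — Park is the Condorcet winner.

Park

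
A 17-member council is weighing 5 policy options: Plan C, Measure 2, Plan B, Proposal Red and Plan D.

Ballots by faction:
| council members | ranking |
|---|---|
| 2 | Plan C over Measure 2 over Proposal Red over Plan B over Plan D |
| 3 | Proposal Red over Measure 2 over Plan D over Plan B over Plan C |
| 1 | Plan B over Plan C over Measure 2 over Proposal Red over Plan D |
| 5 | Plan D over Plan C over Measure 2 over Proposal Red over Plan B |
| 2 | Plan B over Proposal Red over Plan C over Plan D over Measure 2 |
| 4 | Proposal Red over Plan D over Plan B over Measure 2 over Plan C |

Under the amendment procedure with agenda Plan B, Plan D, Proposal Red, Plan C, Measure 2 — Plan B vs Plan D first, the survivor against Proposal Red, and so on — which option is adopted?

Round 1: Plan B vs Plan D — 5–12, Plan D advances.
Round 2: Plan D vs Proposal Red — 5–12, Proposal Red advances.
Round 3: Proposal Red vs Plan C — 9–8, Proposal Red advances.
Round 4: Proposal Red vs Measure 2 — 9–8, Proposal Red advances.
The agenda winner is Proposal Red.

Proposal Red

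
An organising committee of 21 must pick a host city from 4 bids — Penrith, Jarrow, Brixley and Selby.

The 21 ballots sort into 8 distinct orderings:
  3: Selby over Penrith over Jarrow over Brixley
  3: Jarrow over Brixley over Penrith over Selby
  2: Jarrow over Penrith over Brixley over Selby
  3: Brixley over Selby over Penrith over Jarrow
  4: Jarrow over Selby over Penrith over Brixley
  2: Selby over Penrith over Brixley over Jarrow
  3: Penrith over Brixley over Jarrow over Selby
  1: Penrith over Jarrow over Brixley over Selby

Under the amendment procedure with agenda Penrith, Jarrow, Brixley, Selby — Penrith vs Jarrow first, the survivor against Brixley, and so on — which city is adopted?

Round 1: Penrith vs Jarrow — 12–9, Penrith advances.
Round 2: Penrith vs Brixley — 15–6, Penrith advances.
Round 3: Penrith vs Selby — 9–12, Selby advances.
Selby survives the agenda.

Selby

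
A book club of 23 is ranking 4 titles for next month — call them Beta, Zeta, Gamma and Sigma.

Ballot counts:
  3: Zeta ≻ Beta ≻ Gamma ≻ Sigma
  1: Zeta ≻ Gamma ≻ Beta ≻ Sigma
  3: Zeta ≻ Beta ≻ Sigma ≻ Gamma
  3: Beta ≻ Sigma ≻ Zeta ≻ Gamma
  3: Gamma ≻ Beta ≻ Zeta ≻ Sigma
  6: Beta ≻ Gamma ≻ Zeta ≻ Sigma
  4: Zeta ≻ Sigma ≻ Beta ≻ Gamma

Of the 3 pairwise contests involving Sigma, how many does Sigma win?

0

Sigma against each rival (23 members):
Sigma vs Beta: Beta wins 19–4.
Sigma vs Zeta: Sigma is ranked higher on 3 ballots, Zeta on 20. Zeta wins 20–3.
Sigma–Gamma: Gamma 13–10.
Sigma beats no one; loses to Beta, Zeta, Gamma — 0 pairwise wins.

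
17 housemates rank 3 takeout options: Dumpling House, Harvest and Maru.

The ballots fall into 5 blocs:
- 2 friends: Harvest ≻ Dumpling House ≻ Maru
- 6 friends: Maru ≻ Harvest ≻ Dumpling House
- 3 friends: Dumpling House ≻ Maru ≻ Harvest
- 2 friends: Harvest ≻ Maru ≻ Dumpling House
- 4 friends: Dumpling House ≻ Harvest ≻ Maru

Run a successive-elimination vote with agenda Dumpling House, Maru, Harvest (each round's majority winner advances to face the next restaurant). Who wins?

Round 1: Dumpling House vs Maru — 9–8, Dumpling House advances.
Round 2: Dumpling House vs Harvest — 7–10, Harvest advances.
Harvest survives the agenda.

Harvest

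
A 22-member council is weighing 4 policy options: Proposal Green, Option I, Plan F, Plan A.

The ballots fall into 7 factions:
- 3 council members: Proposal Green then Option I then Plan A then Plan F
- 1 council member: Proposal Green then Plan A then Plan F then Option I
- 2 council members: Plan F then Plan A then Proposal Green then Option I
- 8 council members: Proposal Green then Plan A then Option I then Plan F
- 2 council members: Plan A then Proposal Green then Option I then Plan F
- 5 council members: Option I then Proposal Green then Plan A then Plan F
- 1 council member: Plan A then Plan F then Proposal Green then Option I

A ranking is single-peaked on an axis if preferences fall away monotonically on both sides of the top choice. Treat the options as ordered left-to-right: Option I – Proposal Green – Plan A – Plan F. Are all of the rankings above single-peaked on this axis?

Axis positions: Option I=1, Proposal Green=2, Plan A=3, Plan F=4.
Faction 1 (peak Proposal Green at position 2): ranking walks positions 2-1-3-4, expanding outward from the peak — single-peaked.
Faction 2 (peak Proposal Green at position 2): ranking walks positions 2-3-4-1, expanding outward from the peak — single-peaked.
Faction 3 (peak Plan F at position 4): ranking walks positions 4-3-2-1, expanding outward from the peak — single-peaked.
Faction 4 (peak Proposal Green at position 2): ranking walks positions 2-3-1-4, expanding outward from the peak — single-peaked.
Faction 5 (peak Plan A at position 3): ranking walks positions 3-2-1-4, expanding outward from the peak — single-peaked.
Faction 6 (peak Option I at position 1): ranking walks positions 1-2-3-4, expanding outward from the peak — single-peaked.
Faction 7 (peak Plan A at position 3): ranking walks positions 3-4-2-1, expanding outward from the peak — single-peaked.
Every ranking is single-peaked on this axis.

yes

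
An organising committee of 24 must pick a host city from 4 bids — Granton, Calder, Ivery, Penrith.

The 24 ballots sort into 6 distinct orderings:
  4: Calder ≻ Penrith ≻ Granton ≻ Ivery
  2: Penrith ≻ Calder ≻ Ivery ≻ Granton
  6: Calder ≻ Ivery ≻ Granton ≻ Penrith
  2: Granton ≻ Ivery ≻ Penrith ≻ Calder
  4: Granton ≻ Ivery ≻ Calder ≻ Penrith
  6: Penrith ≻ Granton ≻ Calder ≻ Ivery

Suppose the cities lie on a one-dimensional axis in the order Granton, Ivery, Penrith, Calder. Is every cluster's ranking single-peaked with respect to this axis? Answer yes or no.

Axis positions: Granton=1, Ivery=2, Penrith=3, Calder=4.
Cluster 1: ranking walks positions 4-3-1-2; Granton is ranked above Ivery even though Ivery lies between Granton and the peak Calder on the axis — preferences dip and rise again. Not single-peaked.
Cluster 2 (peak Penrith at position 3): ranking walks positions 3-4-2-1, expanding outward from the peak — single-peaked.
Cluster 3: ranking walks positions 4-2-1-3; Ivery is ranked above Penrith even though Penrith lies between Ivery and the peak Calder on the axis — preferences dip and rise again. Not single-peaked.
Cluster 4 (peak Granton at position 1): ranking walks positions 1-2-3-4, expanding outward from the peak — single-peaked.
Cluster 5: ranking walks positions 1-2-4-3; Calder is ranked above Penrith even though Penrith lies between Calder and the peak Granton on the axis — preferences dip and rise again. Not single-peaked.
Cluster 6: ranking walks positions 3-1-4-2; Granton is ranked above Ivery even though Ivery lies between Granton and the peak Penrith on the axis — preferences dip and rise again. Not single-peaked.
Cluster 1 violates single-peakedness, so the profile is not single-peaked on this axis.

no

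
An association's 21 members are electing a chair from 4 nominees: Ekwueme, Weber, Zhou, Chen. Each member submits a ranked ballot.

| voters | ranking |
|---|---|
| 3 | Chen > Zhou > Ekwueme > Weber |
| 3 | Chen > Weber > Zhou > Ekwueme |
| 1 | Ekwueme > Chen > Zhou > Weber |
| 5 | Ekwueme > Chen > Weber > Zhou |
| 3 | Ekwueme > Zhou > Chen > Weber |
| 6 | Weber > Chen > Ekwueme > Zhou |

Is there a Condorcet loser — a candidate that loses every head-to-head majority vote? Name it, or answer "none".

Zhou

Pairwise majorities:
Ekwueme–Weber: Ekwueme 12–9.
Ekwueme vs Zhou: Ekwueme preferred on 1+5+3+6 = 15 ballots; Ekwueme wins 15–6.
Ekwueme–Chen: Chen 12–9.
Weber vs Zhou: Weber preferred on 3+5+6 = 14 ballots; Weber wins 14–7.
Weber vs Chen: Chen, 15–6.
Zhou vs Chen: Zhou is ranked higher on 3 ballots, Chen on 18. Chen wins 18–3.
Zhou loses to every other candidate — it is the Condorcet loser.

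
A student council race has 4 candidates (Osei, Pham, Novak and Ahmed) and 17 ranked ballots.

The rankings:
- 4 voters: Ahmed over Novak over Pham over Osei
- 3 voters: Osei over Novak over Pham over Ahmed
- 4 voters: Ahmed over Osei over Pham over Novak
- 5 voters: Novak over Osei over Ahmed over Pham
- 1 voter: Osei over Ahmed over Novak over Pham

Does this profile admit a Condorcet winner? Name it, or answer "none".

none

Pairwise majorities:
Osei–Pham: Osei 13–4.
Osei vs Novak: Osei is ranked higher on 3+4+1 = 8 ballots, Novak on 9. Novak wins 9–8.
Osei vs Ahmed: Osei is ranked higher on 3+5+1 = 9 ballots, Ahmed on 8. Osei wins 9–8.
Pham–Novak: Novak 13–4.
Pham vs Ahmed: Ahmed wins 14–3.
Novak vs Ahmed: Ahmed, 9–8.
Every candidate loses at least once (Osei loses to Novak; Pham loses to Osei; Novak loses to Ahmed; Ahmed loses to Osei). The majority relation contains the cycle Osei > Ahmed > Novak > Osei, so there is no Condorcet winner.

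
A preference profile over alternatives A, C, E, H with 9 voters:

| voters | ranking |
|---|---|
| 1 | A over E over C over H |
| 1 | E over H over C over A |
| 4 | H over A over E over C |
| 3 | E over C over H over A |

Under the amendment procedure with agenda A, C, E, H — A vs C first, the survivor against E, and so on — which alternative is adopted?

Round 1: A vs C — 5–4, A advances.
Round 2: A vs E — 5–4, A advances.
Round 3: A vs H — 1–8, H advances.
The agenda winner is H.

H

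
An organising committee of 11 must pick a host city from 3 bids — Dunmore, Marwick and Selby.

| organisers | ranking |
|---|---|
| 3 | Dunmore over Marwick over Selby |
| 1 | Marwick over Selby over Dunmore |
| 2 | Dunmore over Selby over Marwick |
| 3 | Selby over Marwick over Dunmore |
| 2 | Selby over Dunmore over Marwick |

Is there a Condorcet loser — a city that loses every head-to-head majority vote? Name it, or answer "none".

Marwick

Pairwise majorities:
Dunmore vs Marwick: Dunmore is ranked higher on 3+2+2 = 7 ballots, Marwick on 4. Dunmore wins 7–4.
Dunmore vs Selby: Dunmore is ranked higher on 3+2 = 5 ballots, Selby on 6. Selby wins 6–5.
Marwick vs Selby: Marwick is ranked higher on 3+1 = 4 ballots, Selby on 7. Selby wins 7–4.
Marwick is beaten in every head-to-head and is the Condorcet loser.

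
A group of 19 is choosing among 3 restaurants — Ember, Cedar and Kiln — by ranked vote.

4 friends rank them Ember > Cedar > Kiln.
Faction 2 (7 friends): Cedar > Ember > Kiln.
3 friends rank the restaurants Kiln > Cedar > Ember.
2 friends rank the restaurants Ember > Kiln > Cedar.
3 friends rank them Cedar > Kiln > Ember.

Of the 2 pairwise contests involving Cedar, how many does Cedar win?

Cedar against each rival (19 friends):
Cedar vs Ember: 7+3+3 = 13 for Cedar, 6 for Ember — Cedar by 13–6.
Cedar vs Kiln: Cedar, 14–5.
Cedar beats Ember, Kiln — 2 pairwise wins.

2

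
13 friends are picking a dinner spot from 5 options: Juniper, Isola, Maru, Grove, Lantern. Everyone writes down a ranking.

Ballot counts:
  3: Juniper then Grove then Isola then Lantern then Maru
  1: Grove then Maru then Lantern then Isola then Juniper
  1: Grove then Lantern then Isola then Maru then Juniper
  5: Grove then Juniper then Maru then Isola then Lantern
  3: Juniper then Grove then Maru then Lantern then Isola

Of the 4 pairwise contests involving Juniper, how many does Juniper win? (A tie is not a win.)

Juniper against each rival (13 friends):
Juniper vs Isola: Juniper is ranked higher on 3+5+3 = 11 ballots, Isola on 2. Juniper wins 11–2.
Juniper vs Maru: Juniper preferred on 3+5+3 = 11 ballots; Juniper wins 11–2.
Juniper vs Grove: 6 to 7, Grove.
Juniper vs Lantern: Juniper is ranked higher on 3+5+3 = 11 ballots, Lantern on 2. Juniper wins 11–2.
Juniper beats Isola, Maru, Lantern; loses to Grove — 3 pairwise wins.

3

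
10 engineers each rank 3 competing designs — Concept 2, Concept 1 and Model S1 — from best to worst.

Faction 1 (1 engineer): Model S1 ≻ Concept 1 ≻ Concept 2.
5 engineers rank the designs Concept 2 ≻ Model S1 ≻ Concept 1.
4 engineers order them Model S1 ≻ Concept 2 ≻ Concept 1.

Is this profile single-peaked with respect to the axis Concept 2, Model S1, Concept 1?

Axis positions: Concept 2=1, Model S1=2, Concept 1=3.
Faction 1 (peak Model S1 at position 2): ranking walks positions 2-3-1, expanding outward from the peak — single-peaked.
Faction 2 (peak Concept 2 at position 1): ranking walks positions 1-2-3, expanding outward from the peak — single-peaked.
Faction 3 (peak Model S1 at position 2): ranking walks positions 2-1-3, expanding outward from the peak — single-peaked.
Every ranking is single-peaked on this axis.

yes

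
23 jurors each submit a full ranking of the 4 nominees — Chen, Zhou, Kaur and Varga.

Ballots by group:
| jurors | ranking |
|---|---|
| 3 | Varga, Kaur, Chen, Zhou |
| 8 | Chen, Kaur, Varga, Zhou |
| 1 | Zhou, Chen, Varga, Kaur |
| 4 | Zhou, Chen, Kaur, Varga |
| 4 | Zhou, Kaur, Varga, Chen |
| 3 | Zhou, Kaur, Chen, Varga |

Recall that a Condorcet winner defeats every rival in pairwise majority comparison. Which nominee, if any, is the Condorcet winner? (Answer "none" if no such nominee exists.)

Pairwise majorities:
Chen vs Zhou: Chen preferred on 3+8 = 11 ballots; Zhou wins 12–11.
Chen vs Kaur: Chen is ranked higher on 8+1+4 = 13 ballots, Kaur on 10. Chen wins 13–10.
Chen vs Varga: Chen preferred on 8+1+4+3 = 16 ballots; Chen wins 16–7.
Zhou vs Kaur: Zhou wins 12–11.
Zhou vs Varga: Zhou wins 12–11.
Kaur vs Varga: Kaur preferred on 8+4+4+3 = 19 ballots; Kaur wins 19–4.
Zhou wins every pairwise contest, so Zhou is the Condorcet winner.

Zhou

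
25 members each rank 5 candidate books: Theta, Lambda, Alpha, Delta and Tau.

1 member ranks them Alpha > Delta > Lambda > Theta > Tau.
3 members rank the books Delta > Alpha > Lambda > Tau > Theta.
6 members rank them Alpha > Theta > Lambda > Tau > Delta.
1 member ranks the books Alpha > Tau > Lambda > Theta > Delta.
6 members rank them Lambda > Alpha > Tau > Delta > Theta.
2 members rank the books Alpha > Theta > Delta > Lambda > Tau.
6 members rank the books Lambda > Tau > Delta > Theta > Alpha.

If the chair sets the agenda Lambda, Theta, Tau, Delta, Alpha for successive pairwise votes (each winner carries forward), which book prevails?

Alpha

Round 1: Lambda vs Theta — 17–8, Lambda advances.
Round 2: Lambda vs Tau — 24–1, Lambda advances.
Round 3: Lambda vs Delta — 19–6, Lambda advances.
Round 4: Lambda vs Alpha — 12–13, Alpha advances.
The agenda winner is Alpha.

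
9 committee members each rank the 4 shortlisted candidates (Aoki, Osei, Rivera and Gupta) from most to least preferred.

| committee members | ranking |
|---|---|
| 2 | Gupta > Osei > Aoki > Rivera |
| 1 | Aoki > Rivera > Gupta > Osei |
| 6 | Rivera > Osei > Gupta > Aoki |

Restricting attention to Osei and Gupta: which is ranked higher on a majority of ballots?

Osei

Ballots ranking Osei above Gupta: 6.
Ballots ranking Gupta above Osei: 9 − 6 = 3.
Osei wins the head-to-head 6–3.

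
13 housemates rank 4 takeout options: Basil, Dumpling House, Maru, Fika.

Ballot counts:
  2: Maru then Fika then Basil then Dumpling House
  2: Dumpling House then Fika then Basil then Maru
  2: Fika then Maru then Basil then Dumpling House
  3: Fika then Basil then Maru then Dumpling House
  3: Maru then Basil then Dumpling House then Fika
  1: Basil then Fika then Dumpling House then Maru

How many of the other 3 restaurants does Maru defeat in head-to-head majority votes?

2

Maru against each rival (13 friends):
Maru vs Basil: 2+2+3 = 7 for Maru, 6 for Basil — Maru by 7–6.
Maru–Dumpling House: Maru 10–3.
Maru vs Fika: Maru is ranked higher on 2+3 = 5 ballots, Fika on 8. Fika wins 8–5.
Maru beats Basil, Dumpling House; loses to Fika — 2 pairwise wins.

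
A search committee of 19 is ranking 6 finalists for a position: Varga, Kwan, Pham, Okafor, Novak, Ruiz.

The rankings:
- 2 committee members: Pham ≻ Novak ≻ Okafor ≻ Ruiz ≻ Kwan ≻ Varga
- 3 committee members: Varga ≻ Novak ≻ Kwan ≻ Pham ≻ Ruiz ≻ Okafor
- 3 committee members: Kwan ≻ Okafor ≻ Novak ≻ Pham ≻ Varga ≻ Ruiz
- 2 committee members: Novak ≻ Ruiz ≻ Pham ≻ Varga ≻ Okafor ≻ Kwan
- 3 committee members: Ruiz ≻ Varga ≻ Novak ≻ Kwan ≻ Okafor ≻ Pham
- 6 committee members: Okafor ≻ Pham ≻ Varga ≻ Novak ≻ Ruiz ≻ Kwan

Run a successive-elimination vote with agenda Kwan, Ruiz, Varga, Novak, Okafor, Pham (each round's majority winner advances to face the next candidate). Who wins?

Round 1: Kwan vs Ruiz — 6–13, Ruiz advances.
Round 2: Ruiz vs Varga — 7–12, Varga advances.
Round 3: Varga vs Novak — 12–7, Varga advances.
Round 4: Varga vs Okafor — 8–11, Okafor advances.
Round 5: Okafor vs Pham — 12–7, Okafor advances.
The agenda winner is Okafor.

Okafor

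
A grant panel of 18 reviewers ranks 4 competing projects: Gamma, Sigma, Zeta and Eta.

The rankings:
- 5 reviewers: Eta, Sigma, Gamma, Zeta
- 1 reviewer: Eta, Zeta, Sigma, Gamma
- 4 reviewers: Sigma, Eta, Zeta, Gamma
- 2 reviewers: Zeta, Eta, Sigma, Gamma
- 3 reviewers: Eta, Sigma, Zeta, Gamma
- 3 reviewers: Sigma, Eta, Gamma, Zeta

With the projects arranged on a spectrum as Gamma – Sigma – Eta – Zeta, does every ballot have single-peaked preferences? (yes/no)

yes

Axis positions: Gamma=1, Sigma=2, Eta=3, Zeta=4.
Bloc 1 (peak Eta at position 3): ranking walks positions 3-2-1-4, expanding outward from the peak — single-peaked.
Bloc 2 (peak Eta at position 3): ranking walks positions 3-4-2-1, expanding outward from the peak — single-peaked.
Bloc 3 (peak Sigma at position 2): ranking walks positions 2-3-4-1, expanding outward from the peak — single-peaked.
Bloc 4 (peak Zeta at position 4): ranking walks positions 4-3-2-1, expanding outward from the peak — single-peaked.
Bloc 5 (peak Eta at position 3): ranking walks positions 3-2-4-1, expanding outward from the peak — single-peaked.
Bloc 6 (peak Sigma at position 2): ranking walks positions 2-3-1-4, expanding outward from the peak — single-peaked.
Every ranking is single-peaked on this axis.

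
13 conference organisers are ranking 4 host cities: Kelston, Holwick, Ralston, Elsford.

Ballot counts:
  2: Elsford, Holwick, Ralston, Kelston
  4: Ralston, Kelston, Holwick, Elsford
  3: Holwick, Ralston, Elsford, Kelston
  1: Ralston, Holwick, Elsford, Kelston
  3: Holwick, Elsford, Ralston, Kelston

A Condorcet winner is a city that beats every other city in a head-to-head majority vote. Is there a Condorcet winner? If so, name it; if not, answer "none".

Holwick

Check each pair by majority over 13 ballots:
Kelston vs Holwick: Holwick, 9–4.
Kelston vs Ralston: Ralston wins 13–0.
Kelston vs Elsford: Elsford wins 9–4.
Holwick–Ralston: Holwick 8–5.
Holwick–Elsford: Holwick 11–2.
Ralston–Elsford: Ralston 8–5.
Holwick beats each of Kelston, Ralston, Elsford — Holwick is the Condorcet winner.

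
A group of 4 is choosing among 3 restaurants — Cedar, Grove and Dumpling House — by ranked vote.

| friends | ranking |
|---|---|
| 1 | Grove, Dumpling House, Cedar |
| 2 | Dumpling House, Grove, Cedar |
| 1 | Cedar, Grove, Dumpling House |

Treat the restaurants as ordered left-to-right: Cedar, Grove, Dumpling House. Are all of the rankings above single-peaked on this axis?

yes

Axis positions: Cedar=1, Grove=2, Dumpling House=3.
Bloc 1 (peak Grove at position 2): ranking walks positions 2-3-1, expanding outward from the peak — single-peaked.
Bloc 2 (peak Dumpling House at position 3): ranking walks positions 3-2-1, expanding outward from the peak — single-peaked.
Bloc 3 (peak Cedar at position 1): ranking walks positions 1-2-3, expanding outward from the peak — single-peaked.
Every ranking is single-peaked on this axis.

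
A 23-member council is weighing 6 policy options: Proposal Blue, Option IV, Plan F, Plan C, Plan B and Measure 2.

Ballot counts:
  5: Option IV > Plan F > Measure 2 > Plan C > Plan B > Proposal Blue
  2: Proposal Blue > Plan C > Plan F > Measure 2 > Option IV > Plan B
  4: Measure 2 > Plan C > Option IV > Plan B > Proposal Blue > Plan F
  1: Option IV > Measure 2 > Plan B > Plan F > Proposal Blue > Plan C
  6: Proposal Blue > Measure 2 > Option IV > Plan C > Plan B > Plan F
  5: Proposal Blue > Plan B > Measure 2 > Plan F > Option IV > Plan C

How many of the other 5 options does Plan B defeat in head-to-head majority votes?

Plan B against each rival (23 council members):
Plan B vs Proposal Blue: 10 to 13, Proposal Blue.
Plan B vs Option IV: Option IV wins 18–5.
Plan B–Plan F: Plan B 16–7.
Plan B vs Plan C: Plan C, 17–6.
Plan B vs Measure 2: 5 to 18, Measure 2.
Plan B beats Plan F; loses to Proposal Blue, Option IV, Plan C, Measure 2 — 1 pairwise win.

1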